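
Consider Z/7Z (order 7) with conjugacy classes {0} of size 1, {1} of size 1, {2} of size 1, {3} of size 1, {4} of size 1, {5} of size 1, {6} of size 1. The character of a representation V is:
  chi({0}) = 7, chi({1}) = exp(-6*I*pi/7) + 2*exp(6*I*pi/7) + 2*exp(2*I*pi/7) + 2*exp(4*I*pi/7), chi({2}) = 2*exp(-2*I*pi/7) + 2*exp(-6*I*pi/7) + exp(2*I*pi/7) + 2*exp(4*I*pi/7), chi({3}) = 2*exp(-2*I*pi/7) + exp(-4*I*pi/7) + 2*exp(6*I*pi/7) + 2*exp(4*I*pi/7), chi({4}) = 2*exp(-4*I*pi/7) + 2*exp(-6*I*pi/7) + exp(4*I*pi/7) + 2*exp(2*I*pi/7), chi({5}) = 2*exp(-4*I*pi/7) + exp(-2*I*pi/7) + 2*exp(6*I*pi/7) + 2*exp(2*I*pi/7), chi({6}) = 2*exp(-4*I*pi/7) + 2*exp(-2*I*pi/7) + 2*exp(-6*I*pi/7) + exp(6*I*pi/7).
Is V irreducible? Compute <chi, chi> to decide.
Not irreducible (reducible): <chi, chi> = 13 > 1.

Argument: <chi, chi> = (1/|G|) sum_C |C| * |chi(C)|^2 = (1/7)[1*|7|^2 + 1*|exp(-6*I*pi/7) + 2*exp(6*I*pi/7) + 2*exp(2*I*pi/7) + 2*exp(4*I*pi/7)|^2 + 1*|2*exp(-2*I*pi/7) + 2*exp(-6*I*pi/7) + exp(2*I*pi/7) + 2*exp(4*I*pi/7)|^2 + 1*|2*exp(-2*I*pi/7) + exp(-4*I*pi/7) + 2*exp(6*I*pi/7) + 2*exp(4*I*pi/7)|^2 + 1*|2*exp(-4*I*pi/7) + 2*exp(-6*I*pi/7) + exp(4*I*pi/7) + 2*exp(2*I*pi/7)|^2 + 1*|2*exp(-4*I*pi/7) + exp(-2*I*pi/7) + 2*exp(6*I*pi/7) + 2*exp(2*I*pi/7)|^2 + 1*|2*exp(-4*I*pi/7) + 2*exp(-2*I*pi/7) + 2*exp(-6*I*pi/7) + exp(6*I*pi/7)|^2]
  = (1/7)[(49) + (13 + 10*exp(-2*I*pi/7) + 6*exp(-4*I*pi/7) + 2*exp(-6*I*pi/7) + 2*exp(6*I*pi/7) + 6*exp(4*I*pi/7) + 10*exp(2*I*pi/7)) + (13 + 10*exp(-4*I*pi/7) + 6*exp(-6*I*pi/7) + 2*exp(-2*I*pi/7) + 2*exp(2*I*pi/7) + 6*exp(6*I*pi/7) + 10*exp(4*I*pi/7)) + (13 + 6*exp(-2*I*pi/7) + 10*exp(-6*I*pi/7) + 2*exp(-4*I*pi/7) + 2*exp(4*I*pi/7) + 10*exp(6*I*pi/7) + 6*exp(2*I*pi/7)) + (13 + 6*exp(-2*I*pi/7) + 10*exp(-6*I*pi/7) + 2*exp(-4*I*pi/7) + 2*exp(4*I*pi/7) + 10*exp(6*I*pi/7) + 6*exp(2*I*pi/7)) + (13 + 10*exp(-4*I*pi/7) + 6*exp(-6*I*pi/7) + 2*exp(-2*I*pi/7) + 2*exp(2*I*pi/7) + 6*exp(6*I*pi/7) + 10*exp(4*I*pi/7)) + (13 + 10*exp(-2*I*pi/7) + 6*exp(-4*I*pi/7) + 2*exp(-6*I*pi/7) + 2*exp(6*I*pi/7) + 6*exp(4*I*pi/7) + 10*exp(2*I*pi/7))] = 91/7 = 13.
(Exp terms are combined using exp(i*s)*conj(exp(i*t)) = exp(i*(s-t)), and sums of them are collapsed using the identity that for every m > 1 the m distinct m-th roots of unity sum to 0, e.g. 1 + exp(2*I*pi/3) + exp(-2*I*pi/3) = 0.)
A character is irreducible iff <chi, chi> = 1, so this representation is reducible.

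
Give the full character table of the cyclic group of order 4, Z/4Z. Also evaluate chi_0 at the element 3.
Character table of Z/4Z (irreps indexed chi_0,...,chi_3 with chi_k(m) = zeta_4^(k*m), zeta_4 = exp(2*pi*i/4)):
  irrep \ class  {0} (size 1)  {1} (size 1)  {2} (size 1)  {3} (size 1)
  chi_0          1             1             1             1           
  chi_1          1             I             -1            -I          
  chi_2          1             -1            1             -1          
  chi_3          1             -I            -1            I           

Spot check: chi_0(3) = zeta_4^(0*3) = zeta_4^0 = 1.

Reasoning: Z/4Z is abelian, so all 4 irreducible complex representations are 1-dimensional. They are given by chi_k(m) = zeta_4^(k*m) for k = 0,...,3. Row orthogonality: sum_m chi_k(m) conj(chi_l(m)) = 4 * [k = l].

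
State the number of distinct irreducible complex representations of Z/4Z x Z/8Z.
32

The number of irreducible complex representations of a finite group equals its number of conjugacy classes. Z/4Z x Z/8Z is abelian of order 32, so every element is its own conjugacy class: 32 classes, so Z/4Z x Z/8Z (order 32) has exactly 32 irreducible complex representations.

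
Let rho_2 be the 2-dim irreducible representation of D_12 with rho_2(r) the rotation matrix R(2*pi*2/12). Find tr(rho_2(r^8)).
chi_{rho_2}(r^8) = 2*cos(2*pi*2*8/12) = -1

Justification: rho_2(r^8) is rotation by angle 2*pi*2*8/12, whose trace is 2*cos(2*pi*2*8/12) = -1.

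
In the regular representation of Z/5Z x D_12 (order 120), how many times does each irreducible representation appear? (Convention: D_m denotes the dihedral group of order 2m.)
Each irreducible V_i of dimension d_i appears with multiplicity d_i, i.e. rho_reg = (direct sum over all irreducibles V_i) d_i V_i. The irreducible dimensions for Z/5Z x D_12 are 1, 1, 1, 1, 1, 1, 1, 1, 1, 1, 1, 1, 1, 1, 1, 1, 1, 1, 1, 1, 2, 2, 2, 2, 2, 2, 2, 2, 2, 2, 2, 2, 2, 2, 2, 2, 2, 2, 2, 2, 2, 2, 2, 2, 2: 20 irreducibles of dimension 1, each with multiplicity 1; 25 irreducibles of dimension 2, each with multiplicity 2. Total dimension 20*1*1 + 25*2*2 = 120 = |G|.

Derivation: General theorem: in the regular representation of a finite group G, each irreducible appears with multiplicity equal to its dimension. Check: dim(rho_reg) = sum d_i^2 = 1 + 1 + 1 + 1 + 1 + 1 + 1 + 1 + 1 + 1 + 1 + 1 + 1 + 1 + 1 + 1 + 1 + 1 + 1 + 1 + 4 + 4 + 4 + 4 + 4 + 4 + 4 + 4 + 4 + 4 + 4 + 4 + 4 + 4 + 4 + 4 + 4 + 4 + 4 + 4 + 4 + 4 + 4 + 4 + 4 = 120 = |G|.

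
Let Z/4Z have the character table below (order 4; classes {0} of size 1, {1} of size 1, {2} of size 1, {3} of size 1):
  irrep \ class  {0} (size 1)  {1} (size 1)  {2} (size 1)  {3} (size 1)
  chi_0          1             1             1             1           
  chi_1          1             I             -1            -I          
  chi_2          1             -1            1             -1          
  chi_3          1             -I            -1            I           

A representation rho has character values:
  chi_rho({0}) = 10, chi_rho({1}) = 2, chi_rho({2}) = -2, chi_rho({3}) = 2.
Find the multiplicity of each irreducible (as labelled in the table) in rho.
Multiplicities: chi_0: 3, chi_1: 3, chi_2: 1, chi_3: 3.

Proof sketch: Use <chi_rho, chi> = (1/|G|) sum_C |C| * chi_rho(C) * conj(chi(C)) with |G| = 4 for each irreducible chi in the table:
  <chi_rho, chi_0> = (1/4)[1*(10)*conj(1) + 1*(2)*conj(1) + 1*(-2)*conj(1) + 1*(2)*conj(1)]
      = (1/4)[(10) + (2) + (-2) + (2)] = 12/4 = 3
  <chi_rho, chi_1> = (1/4)[1*(10)*conj(1) + 1*(2)*conj(I) + 1*(-2)*conj(-1) + 1*(2)*conj(-I)]
      = (1/4)[(10) + (-2*I) + (2) + (2*I)] = 12/4 = 3
  <chi_rho, chi_2> = (1/4)[1*(10)*conj(1) + 1*(2)*conj(-1) + 1*(-2)*conj(1) + 1*(2)*conj(-1)]
      = (1/4)[(10) + (-2) + (-2) + (-2)] = 4/4 = 1
  <chi_rho, chi_3> = (1/4)[1*(10)*conj(1) + 1*(2)*conj(-I) + 1*(-2)*conj(-1) + 1*(2)*conj(I)]
      = (1/4)[(10) + (2*I) + (2) + (-2*I)] = 12/4 = 3
(Exp terms are combined using exp(i*s)*conj(exp(i*t)) = exp(i*(s-t)), and sums of them are collapsed using the identity that for every m > 1 the m distinct m-th roots of unity sum to 0, e.g. 1 + exp(2*I*pi/3) + exp(-2*I*pi/3) = 0.)
Dimension check: dim(rho) = sum (mult * dim) = 3*1 + 3*1 + 1*1 + 3*1 = 10 = chi_rho(e) = 10.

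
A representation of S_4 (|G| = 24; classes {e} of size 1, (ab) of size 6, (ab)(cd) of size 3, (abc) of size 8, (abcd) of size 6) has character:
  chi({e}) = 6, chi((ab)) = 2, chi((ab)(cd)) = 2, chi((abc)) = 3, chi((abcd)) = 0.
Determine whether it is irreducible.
Not irreducible (reducible): <chi, chi> = 6 > 1.

Justification: <chi, chi> = (1/|G|) sum_C |C| * |chi(C)|^2 = (1/24)[1*|6|^2 + 6*|2|^2 + 3*|2|^2 + 8*|3|^2 + 6*|0|^2]
  = (1/24)[(36) + (24) + (12) + (72) + (0)] = 144/24 = 6.
A character is irreducible iff <chi, chi> = 1, so this representation is reducible.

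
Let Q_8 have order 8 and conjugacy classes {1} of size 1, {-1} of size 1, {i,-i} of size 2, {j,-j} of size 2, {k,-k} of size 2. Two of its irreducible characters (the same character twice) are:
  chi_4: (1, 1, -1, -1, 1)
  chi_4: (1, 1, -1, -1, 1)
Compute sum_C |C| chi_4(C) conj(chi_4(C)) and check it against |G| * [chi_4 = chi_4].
Sum = 8 = |G| = 8; so <chi_4, chi_4> = 1 (norm-1 confirms irreducibility).

Argument: Compute term by term over conjugacy classes (|C| * chi_4(C) * conj(chi_4(C))):
  1*(1)*conj(1) + 1*(1)*conj(1) + 2*(-1)*conj(-1) + 2*(-1)*conj(-1) + 2*(1)*conj(1)
  = (1) + (1) + (2) + (2) + (2)
  = 8.
Dividing by |G| = 8 gives 8/8 = 1, matching the row-orthogonality relation <chi_4, chi_4> = [chi_4 = chi_4].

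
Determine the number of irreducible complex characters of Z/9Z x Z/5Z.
45

Details: The number of irreducible complex representations of a finite group equals its number of conjugacy classes. Z/9Z x Z/5Z is abelian of order 45, so every element is its own conjugacy class: 45 classes, so Z/9Z x Z/5Z (order 45) has exactly 45 irreducible complex representations.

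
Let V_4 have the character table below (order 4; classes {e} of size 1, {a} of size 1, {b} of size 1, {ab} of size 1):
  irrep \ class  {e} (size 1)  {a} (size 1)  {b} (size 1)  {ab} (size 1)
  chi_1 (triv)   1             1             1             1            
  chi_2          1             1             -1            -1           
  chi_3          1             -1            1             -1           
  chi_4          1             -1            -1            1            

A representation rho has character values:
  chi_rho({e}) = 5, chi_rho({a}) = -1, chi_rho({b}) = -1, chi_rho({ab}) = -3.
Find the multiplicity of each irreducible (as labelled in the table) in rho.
Multiplicities: chi_1: 0, chi_2: 2, chi_3: 2, chi_4: 1.

Explanation: Use <chi_rho, chi> = (1/|G|) sum_C |C| * chi_rho(C) * conj(chi(C)) with |G| = 4 for each irreducible chi in the table:
  <chi_rho, chi_1> = (1/4)[1*(5)*conj(1) + 1*(-1)*conj(1) + 1*(-1)*conj(1) + 1*(-3)*conj(1)]
      = (1/4)[(5) + (-1) + (-1) + (-3)] = 0/4 = 0
  <chi_rho, chi_2> = (1/4)[1*(5)*conj(1) + 1*(-1)*conj(1) + 1*(-1)*conj(-1) + 1*(-3)*conj(-1)]
      = (1/4)[(5) + (-1) + (1) + (3)] = 8/4 = 2
  <chi_rho, chi_3> = (1/4)[1*(5)*conj(1) + 1*(-1)*conj(-1) + 1*(-1)*conj(1) + 1*(-3)*conj(-1)]
      = (1/4)[(5) + (1) + (-1) + (3)] = 8/4 = 2
  <chi_rho, chi_4> = (1/4)[1*(5)*conj(1) + 1*(-1)*conj(-1) + 1*(-1)*conj(-1) + 1*(-3)*conj(1)]
      = (1/4)[(5) + (1) + (1) + (-3)] = 4/4 = 1
Dimension check: dim(rho) = sum (mult * dim) = 0*1 + 2*1 + 2*1 + 1*1 = 5 = chi_rho(e) = 5.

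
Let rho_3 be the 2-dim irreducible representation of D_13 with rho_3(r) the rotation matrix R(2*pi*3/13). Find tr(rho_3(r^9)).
chi_{rho_3}(r^9) = 2*cos(2*pi*3*9/13) = 2*cos(54*pi/13)

Justification: rho_3(r^9) is rotation by angle 2*pi*3*9/13, whose trace is 2*cos(2*pi*3*9/13) = 2*cos(54*pi/13).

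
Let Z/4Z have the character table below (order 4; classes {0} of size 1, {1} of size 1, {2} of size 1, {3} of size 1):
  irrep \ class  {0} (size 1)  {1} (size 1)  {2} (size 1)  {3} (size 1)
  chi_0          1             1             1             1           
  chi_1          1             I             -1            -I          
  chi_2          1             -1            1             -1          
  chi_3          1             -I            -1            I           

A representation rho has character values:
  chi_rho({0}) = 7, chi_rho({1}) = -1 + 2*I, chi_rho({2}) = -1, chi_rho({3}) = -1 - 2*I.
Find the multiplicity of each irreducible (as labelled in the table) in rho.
Multiplicities: chi_0: 1, chi_1: 3, chi_2: 2, chi_3: 1.

Solution. Use <chi_rho, chi> = (1/|G|) sum_C |C| * chi_rho(C) * conj(chi(C)) with |G| = 4 for each irreducible chi in the table:
  <chi_rho, chi_0> = (1/4)[1*(7)*conj(1) + 1*(-1 + 2*I)*conj(1) + 1*(-1)*conj(1) + 1*(-1 - 2*I)*conj(1)]
      = (1/4)[(7) + (-1 + 2*I) + (-1) + (-1 - 2*I)] = 4/4 = 1
  <chi_rho, chi_1> = (1/4)[1*(7)*conj(1) + 1*(-1 + 2*I)*conj(I) + 1*(-1)*conj(-1) + 1*(-1 - 2*I)*conj(-I)]
      = (1/4)[(7) + (2 + I) + (1) + (2 - I)] = 12/4 = 3
  <chi_rho, chi_2> = (1/4)[1*(7)*conj(1) + 1*(-1 + 2*I)*conj(-1) + 1*(-1)*conj(1) + 1*(-1 - 2*I)*conj(-1)]
      = (1/4)[(7) + (1 - 2*I) + (-1) + (1 + 2*I)] = 8/4 = 2
  <chi_rho, chi_3> = (1/4)[1*(7)*conj(1) + 1*(-1 + 2*I)*conj(-I) + 1*(-1)*conj(-1) + 1*(-1 - 2*I)*conj(I)]
      = (1/4)[(7) + (-2 - I) + (1) + (-2 + I)] = 4/4 = 1
(Exp terms are combined using exp(i*s)*conj(exp(i*t)) = exp(i*(s-t)), and sums of them are collapsed using the identity that for every m > 1 the m distinct m-th roots of unity sum to 0, e.g. 1 + exp(2*I*pi/3) + exp(-2*I*pi/3) = 0.)
Dimension check: dim(rho) = sum (mult * dim) = 1*1 + 3*1 + 2*1 + 1*1 = 7 = chi_rho(e) = 7.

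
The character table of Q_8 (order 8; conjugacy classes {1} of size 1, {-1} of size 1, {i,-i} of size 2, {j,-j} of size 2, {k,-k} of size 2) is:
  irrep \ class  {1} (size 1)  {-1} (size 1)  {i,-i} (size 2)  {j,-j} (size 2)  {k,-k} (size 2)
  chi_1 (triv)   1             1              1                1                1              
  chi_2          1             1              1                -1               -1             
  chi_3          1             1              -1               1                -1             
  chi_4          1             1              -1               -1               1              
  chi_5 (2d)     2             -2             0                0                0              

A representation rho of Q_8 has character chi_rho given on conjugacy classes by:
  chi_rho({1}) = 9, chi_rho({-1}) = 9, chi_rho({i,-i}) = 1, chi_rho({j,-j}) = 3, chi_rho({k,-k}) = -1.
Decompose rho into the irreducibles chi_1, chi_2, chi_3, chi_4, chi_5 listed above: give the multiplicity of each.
Multiplicities: chi_1: 3, chi_2: 2, chi_3: 3, chi_4: 1, chi_5: 0.

Reasoning: Use <chi_rho, chi> = (1/|G|) sum_C |C| * chi_rho(C) * conj(chi(C)) with |G| = 8 for each irreducible chi in the table:
  <chi_rho, chi_1> = (1/8)[1*(9)*conj(1) + 1*(9)*conj(1) + 2*(1)*conj(1) + 2*(3)*conj(1) + 2*(-1)*conj(1)]
      = (1/8)[(9) + (9) + (2) + (6) + (-2)] = 24/8 = 3
  <chi_rho, chi_2> = (1/8)[1*(9)*conj(1) + 1*(9)*conj(1) + 2*(1)*conj(1) + 2*(3)*conj(-1) + 2*(-1)*conj(-1)]
      = (1/8)[(9) + (9) + (2) + (-6) + (2)] = 16/8 = 2
  <chi_rho, chi_3> = (1/8)[1*(9)*conj(1) + 1*(9)*conj(1) + 2*(1)*conj(-1) + 2*(3)*conj(1) + 2*(-1)*conj(-1)]
      = (1/8)[(9) + (9) + (-2) + (6) + (2)] = 24/8 = 3
  <chi_rho, chi_4> = (1/8)[1*(9)*conj(1) + 1*(9)*conj(1) + 2*(1)*conj(-1) + 2*(3)*conj(-1) + 2*(-1)*conj(1)]
      = (1/8)[(9) + (9) + (-2) + (-6) + (-2)] = 8/8 = 1
  <chi_rho, chi_5> = (1/8)[1*(9)*conj(2) + 1*(9)*conj(-2) + 2*(1)*conj(0) + 2*(3)*conj(0) + 2*(-1)*conj(0)]
      = (1/8)[(18) + (-18) + (0) + (0) + (0)] = 0/8 = 0
Dimension check: dim(rho) = sum (mult * dim) = 3*1 + 2*1 + 3*1 + 1*1 + 0*2 = 9 = chi_rho(e) = 9.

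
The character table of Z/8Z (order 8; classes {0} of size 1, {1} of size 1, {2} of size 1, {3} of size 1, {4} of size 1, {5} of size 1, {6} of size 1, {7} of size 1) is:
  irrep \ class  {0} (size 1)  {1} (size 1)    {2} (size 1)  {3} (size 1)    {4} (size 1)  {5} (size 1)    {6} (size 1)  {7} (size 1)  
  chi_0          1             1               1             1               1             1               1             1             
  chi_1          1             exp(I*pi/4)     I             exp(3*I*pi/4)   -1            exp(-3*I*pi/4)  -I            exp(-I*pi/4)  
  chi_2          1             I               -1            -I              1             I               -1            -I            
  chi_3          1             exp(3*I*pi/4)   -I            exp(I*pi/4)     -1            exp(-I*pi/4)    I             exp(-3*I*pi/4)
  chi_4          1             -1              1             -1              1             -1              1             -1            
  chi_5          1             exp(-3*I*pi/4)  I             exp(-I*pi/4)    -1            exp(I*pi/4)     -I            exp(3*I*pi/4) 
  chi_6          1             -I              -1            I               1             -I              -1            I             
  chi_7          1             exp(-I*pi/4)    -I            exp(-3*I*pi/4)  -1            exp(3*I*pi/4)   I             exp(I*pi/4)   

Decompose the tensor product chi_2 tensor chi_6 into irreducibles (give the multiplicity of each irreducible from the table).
chi_2 tensor chi_6 = chi_0 (all other irreducibles have multiplicity 0).

Argument: The character of a tensor product is the pointwise product (chi_2 * chi_6)(C) = chi_2(C) * chi_6(C):
  {0}: (1)*(1), {1}: (I)*(-I), {2}: (-1)*(-1), {3}: (-I)*(I), {4}: (1)*(1), {5}: (I)*(-I), {6}: (-1)*(-1), {7}: (-I)*(I)
so (chi_2 * chi_6) takes values
  {0} -> 1, {1} -> 1, {2} -> 1, {3} -> 1, {4} -> 1, {5} -> 1, {6} -> 1, {7} -> 1.
Now take the inner product of this character with each irreducible chi from the table, <chi_2*chi_6, chi> = (1/8) sum_C |C| (chi_2*chi_6)(C) conj(chi(C)):
  <chi_2*chi_6, chi_0> = (1/8)[1*(1)*conj(1) + 1*(1)*conj(1) + 1*(1)*conj(1) + 1*(1)*conj(1) + 1*(1)*conj(1) + 1*(1)*conj(1) + 1*(1)*conj(1) + 1*(1)*conj(1)]
      = (1/8)[(1) + (1) + (1) + (1) + (1) + (1) + (1) + (1)] = 8/8 = 1
  <chi_2*chi_6, chi_1> = (1/8)[1*(1)*conj(1) + 1*(1)*conj(exp(I*pi/4)) + 1*(1)*conj(I) + 1*(1)*conj(exp(3*I*pi/4)) + 1*(1)*conj(-1) + 1*(1)*conj(exp(-3*I*pi/4)) + 1*(1)*conj(-I) + 1*(1)*conj(exp(-I*pi/4))]
      = (1/8)[(1) + (exp(-I*pi/4)) + (-I) + (exp(-3*I*pi/4)) + (-1) + (exp(3*I*pi/4)) + (I) + (exp(I*pi/4))] = 0/8 = 0
  <chi_2*chi_6, chi_2> = (1/8)[1*(1)*conj(1) + 1*(1)*conj(I) + 1*(1)*conj(-1) + 1*(1)*conj(-I) + 1*(1)*conj(1) + 1*(1)*conj(I) + 1*(1)*conj(-1) + 1*(1)*conj(-I)]
      = (1/8)[(1) + (-I) + (-1) + (I) + (1) + (-I) + (-1) + (I)] = 0/8 = 0
  <chi_2*chi_6, chi_3> = (1/8)[1*(1)*conj(1) + 1*(1)*conj(exp(3*I*pi/4)) + 1*(1)*conj(-I) + 1*(1)*conj(exp(I*pi/4)) + 1*(1)*conj(-1) + 1*(1)*conj(exp(-I*pi/4)) + 1*(1)*conj(I) + 1*(1)*conj(exp(-3*I*pi/4))]
      = (1/8)[(1) + (exp(-3*I*pi/4)) + (I) + (exp(-I*pi/4)) + (-1) + (exp(I*pi/4)) + (-I) + (exp(3*I*pi/4))] = 0/8 = 0
  <chi_2*chi_6, chi_4> = (1/8)[1*(1)*conj(1) + 1*(1)*conj(-1) + 1*(1)*conj(1) + 1*(1)*conj(-1) + 1*(1)*conj(1) + 1*(1)*conj(-1) + 1*(1)*conj(1) + 1*(1)*conj(-1)]
      = (1/8)[(1) + (-1) + (1) + (-1) + (1) + (-1) + (1) + (-1)] = 0/8 = 0
  <chi_2*chi_6, chi_5> = (1/8)[1*(1)*conj(1) + 1*(1)*conj(exp(-3*I*pi/4)) + 1*(1)*conj(I) + 1*(1)*conj(exp(-I*pi/4)) + 1*(1)*conj(-1) + 1*(1)*conj(exp(I*pi/4)) + 1*(1)*conj(-I) + 1*(1)*conj(exp(3*I*pi/4))]
      = (1/8)[(1) + (exp(3*I*pi/4)) + (-I) + (exp(I*pi/4)) + (-1) + (exp(-I*pi/4)) + (I) + (exp(-3*I*pi/4))] = 0/8 = 0
  <chi_2*chi_6, chi_6> = (1/8)[1*(1)*conj(1) + 1*(1)*conj(-I) + 1*(1)*conj(-1) + 1*(1)*conj(I) + 1*(1)*conj(1) + 1*(1)*conj(-I) + 1*(1)*conj(-1) + 1*(1)*conj(I)]
      = (1/8)[(1) + (I) + (-1) + (-I) + (1) + (I) + (-1) + (-I)] = 0/8 = 0
  <chi_2*chi_6, chi_7> = (1/8)[1*(1)*conj(1) + 1*(1)*conj(exp(-I*pi/4)) + 1*(1)*conj(-I) + 1*(1)*conj(exp(-3*I*pi/4)) + 1*(1)*conj(-1) + 1*(1)*conj(exp(3*I*pi/4)) + 1*(1)*conj(I) + 1*(1)*conj(exp(I*pi/4))]
      = (1/8)[(1) + (exp(I*pi/4)) + (I) + (exp(3*I*pi/4)) + (-1) + (exp(-3*I*pi/4)) + (-I) + (exp(-I*pi/4))] = 0/8 = 0
(Exp terms are combined using exp(i*s)*conj(exp(i*t)) = exp(i*(s-t)), and sums of them are collapsed using the identity that for every m > 1 the m distinct m-th roots of unity sum to 0, e.g. 1 + exp(2*I*pi/3) + exp(-2*I*pi/3) = 0.)
Hence the multiplicities are chi_0: 1. Dimension check: dim(chi_2)*dim(chi_6) = 1*1 = 1 and sum (mult * dim) = 1*1 = 1.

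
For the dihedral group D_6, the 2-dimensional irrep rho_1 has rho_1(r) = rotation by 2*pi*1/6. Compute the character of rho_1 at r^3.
chi_{rho_1}(r^3) = 2*cos(2*pi*1*3/6) = -2

rho_1(r^3) is rotation by angle 2*pi*1*3/6, whose trace is 2*cos(2*pi*1*3/6) = -2.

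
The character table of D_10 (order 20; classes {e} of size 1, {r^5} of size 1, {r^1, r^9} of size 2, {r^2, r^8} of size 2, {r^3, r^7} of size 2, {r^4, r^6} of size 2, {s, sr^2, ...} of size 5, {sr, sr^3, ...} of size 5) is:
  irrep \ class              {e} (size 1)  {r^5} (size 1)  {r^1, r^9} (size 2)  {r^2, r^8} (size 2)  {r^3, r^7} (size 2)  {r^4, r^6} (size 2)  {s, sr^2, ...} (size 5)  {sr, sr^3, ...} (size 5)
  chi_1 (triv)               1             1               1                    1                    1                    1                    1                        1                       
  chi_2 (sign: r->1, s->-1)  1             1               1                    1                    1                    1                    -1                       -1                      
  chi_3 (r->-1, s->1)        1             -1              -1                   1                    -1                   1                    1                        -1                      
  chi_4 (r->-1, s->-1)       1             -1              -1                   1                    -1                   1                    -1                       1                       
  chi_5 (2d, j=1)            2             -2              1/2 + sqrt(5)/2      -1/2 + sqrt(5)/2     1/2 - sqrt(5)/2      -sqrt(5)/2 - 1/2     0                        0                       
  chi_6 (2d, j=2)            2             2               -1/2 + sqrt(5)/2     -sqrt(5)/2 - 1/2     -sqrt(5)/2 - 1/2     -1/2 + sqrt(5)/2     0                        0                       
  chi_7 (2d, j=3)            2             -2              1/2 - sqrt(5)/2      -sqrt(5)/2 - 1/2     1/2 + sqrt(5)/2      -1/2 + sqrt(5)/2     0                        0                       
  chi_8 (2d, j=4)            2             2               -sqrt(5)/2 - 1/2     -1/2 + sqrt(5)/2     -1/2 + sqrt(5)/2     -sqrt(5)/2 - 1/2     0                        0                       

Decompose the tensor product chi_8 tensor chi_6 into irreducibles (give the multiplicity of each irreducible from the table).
chi_8 tensor chi_6 = chi_6 + chi_8 (all other irreducibles have multiplicity 0).

The character of a tensor product is the pointwise product (chi_8 * chi_6)(C) = chi_8(C) * chi_6(C):
  {e}: (2)*(2), {r^5}: (2)*(2), {r^1, r^9}: (-sqrt(5)/2 - 1/2)*(-1/2 + sqrt(5)/2), {r^2, r^8}: (-1/2 + sqrt(5)/2)*(-sqrt(5)/2 - 1/2), {r^3, r^7}: (-1/2 + sqrt(5)/2)*(-sqrt(5)/2 - 1/2), {r^4, r^6}: (-sqrt(5)/2 - 1/2)*(-1/2 + sqrt(5)/2), {s, sr^2, ...}: (0)*(0), {sr, sr^3, ...}: (0)*(0)
so (chi_8 * chi_6) takes values
  {e} -> 4, {r^5} -> 4, {r^1, r^9} -> -1, {r^2, r^8} -> -1, {r^3, r^7} -> -1, {r^4, r^6} -> -1, {s, sr^2, ...} -> 0, {sr, sr^3, ...} -> 0.
Now take the inner product of this character with each irreducible chi from the table, <chi_8*chi_6, chi> = (1/20) sum_C |C| (chi_8*chi_6)(C) conj(chi(C)):
  <chi_8*chi_6, chi_1> = (1/20)[1*(4)*conj(1) + 1*(4)*conj(1) + 2*(-1)*conj(1) + 2*(-1)*conj(1) + 2*(-1)*conj(1) + 2*(-1)*conj(1) + 5*(0)*conj(1) + 5*(0)*conj(1)]
      = (1/20)[(4) + (4) + (-2) + (-2) + (-2) + (-2) + (0) + (0)] = 0/20 = 0
  <chi_8*chi_6, chi_2> = (1/20)[1*(4)*conj(1) + 1*(4)*conj(1) + 2*(-1)*conj(1) + 2*(-1)*conj(1) + 2*(-1)*conj(1) + 2*(-1)*conj(1) + 5*(0)*conj(-1) + 5*(0)*conj(-1)]
      = (1/20)[(4) + (4) + (-2) + (-2) + (-2) + (-2) + (0) + (0)] = 0/20 = 0
  <chi_8*chi_6, chi_3> = (1/20)[1*(4)*conj(1) + 1*(4)*conj(-1) + 2*(-1)*conj(-1) + 2*(-1)*conj(1) + 2*(-1)*conj(-1) + 2*(-1)*conj(1) + 5*(0)*conj(1) + 5*(0)*conj(-1)]
      = (1/20)[(4) + (-4) + (2) + (-2) + (2) + (-2) + (0) + (0)] = 0/20 = 0
  <chi_8*chi_6, chi_4> = (1/20)[1*(4)*conj(1) + 1*(4)*conj(-1) + 2*(-1)*conj(-1) + 2*(-1)*conj(1) + 2*(-1)*conj(-1) + 2*(-1)*conj(1) + 5*(0)*conj(-1) + 5*(0)*conj(1)]
      = (1/20)[(4) + (-4) + (2) + (-2) + (2) + (-2) + (0) + (0)] = 0/20 = 0
  <chi_8*chi_6, chi_5> = (1/20)[1*(4)*conj(2) + 1*(4)*conj(-2) + 2*(-1)*conj(1/2 + sqrt(5)/2) + 2*(-1)*conj(-1/2 + sqrt(5)/2) + 2*(-1)*conj(1/2 - sqrt(5)/2) + 2*(-1)*conj(-sqrt(5)/2 - 1/2) + 5*(0)*conj(0) + 5*(0)*conj(0)]
      = (1/20)[(8) + (-8) + (-sqrt(5) - 1) + (1 - sqrt(5)) + (-1 + sqrt(5)) + (1 + sqrt(5)) + (0) + (0)] = 0/20 = 0
  <chi_8*chi_6, chi_6> = (1/20)[1*(4)*conj(2) + 1*(4)*conj(2) + 2*(-1)*conj(-1/2 + sqrt(5)/2) + 2*(-1)*conj(-sqrt(5)/2 - 1/2) + 2*(-1)*conj(-sqrt(5)/2 - 1/2) + 2*(-1)*conj(-1/2 + sqrt(5)/2) + 5*(0)*conj(0) + 5*(0)*conj(0)]
      = (1/20)[(8) + (8) + (1 - sqrt(5)) + (1 + sqrt(5)) + (1 + sqrt(5)) + (1 - sqrt(5)) + (0) + (0)] = 20/20 = 1
  <chi_8*chi_6, chi_7> = (1/20)[1*(4)*conj(2) + 1*(4)*conj(-2) + 2*(-1)*conj(1/2 - sqrt(5)/2) + 2*(-1)*conj(-sqrt(5)/2 - 1/2) + 2*(-1)*conj(1/2 + sqrt(5)/2) + 2*(-1)*conj(-1/2 + sqrt(5)/2) + 5*(0)*conj(0) + 5*(0)*conj(0)]
      = (1/20)[(8) + (-8) + (-1 + sqrt(5)) + (1 + sqrt(5)) + (-sqrt(5) - 1) + (1 - sqrt(5)) + (0) + (0)] = 0/20 = 0
  <chi_8*chi_6, chi_8> = (1/20)[1*(4)*conj(2) + 1*(4)*conj(2) + 2*(-1)*conj(-sqrt(5)/2 - 1/2) + 2*(-1)*conj(-1/2 + sqrt(5)/2) + 2*(-1)*conj(-1/2 + sqrt(5)/2) + 2*(-1)*conj(-sqrt(5)/2 - 1/2) + 5*(0)*conj(0) + 5*(0)*conj(0)]
      = (1/20)[(8) + (8) + (1 + sqrt(5)) + (1 - sqrt(5)) + (1 - sqrt(5)) + (1 + sqrt(5)) + (0) + (0)] = 20/20 = 1
Hence the multiplicities are chi_6: 1, chi_8: 1. Dimension check: dim(chi_8)*dim(chi_6) = 2*2 = 4 and sum (mult * dim) = 1*2 + 1*2 = 4.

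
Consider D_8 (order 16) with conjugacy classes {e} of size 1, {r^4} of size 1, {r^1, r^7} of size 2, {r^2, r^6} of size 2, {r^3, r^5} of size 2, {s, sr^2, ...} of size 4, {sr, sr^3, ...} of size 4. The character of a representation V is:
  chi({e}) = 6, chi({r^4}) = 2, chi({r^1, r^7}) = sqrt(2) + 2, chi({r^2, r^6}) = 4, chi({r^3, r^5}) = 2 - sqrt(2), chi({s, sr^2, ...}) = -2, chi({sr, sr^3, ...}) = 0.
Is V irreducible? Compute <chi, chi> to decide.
Not irreducible (reducible): <chi, chi> = 7 > 1.

Reasoning: <chi, chi> = (1/|G|) sum_C |C| * |chi(C)|^2 = (1/16)[1*|6|^2 + 1*|2|^2 + 2*|sqrt(2) + 2|^2 + 2*|4|^2 + 2*|2 - sqrt(2)|^2 + 4*|-2|^2 + 4*|0|^2]
  = (1/16)[(36) + (4) + (8*sqrt(2) + 12) + (32) + (12 - 8*sqrt(2)) + (16) + (0)] = 112/16 = 7.
A character is irreducible iff <chi, chi> = 1, so this representation is reducible.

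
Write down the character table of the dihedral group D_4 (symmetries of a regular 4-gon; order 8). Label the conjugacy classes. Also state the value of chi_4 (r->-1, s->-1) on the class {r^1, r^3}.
Conjugacy classes: {e} of size 1, {r^2} of size 1, {r^1, r^3} of size 2, {s, sr^2, ...} of size 2, {sr, sr^3, ...} of size 2.
Character table:
  irrep \ class              {e} (size 1)  {r^2} (size 1)  {r^1, r^3} (size 2)  {s, sr^2, ...} (size 2)  {sr, sr^3, ...} (size 2)
  chi_1 (triv)               1             1               1                    1                        1                       
  chi_2 (sign: r->1, s->-1)  1             1               1                    -1                       -1                      
  chi_3 (r->-1, s->1)        1             1               -1                   1                        -1                      
  chi_4 (r->-1, s->-1)       1             1               -1                   -1                       1                       
  chi_5 (2d, j=1)            2             -2              0                    0                        0                       

Spot check: chi_4 (r->-1, s->-1) on {r^1, r^3} = -1.

Details: D_4 has order 2*4 = 8 with 5 conjugacy classes, hence 5 irreducibles. Sum of squared dims 1 + 1 + 1 + 1 + 4 = 8 = |G|. Linear characters come from the abelianisation; the 2-dimensional irreps have character r^k -> 2*cos(2*pi*j*k/4), reflections -> 0.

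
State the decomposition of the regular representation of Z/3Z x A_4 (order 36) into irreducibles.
Each irreducible V_i of dimension d_i appears with multiplicity d_i, i.e. rho_reg = (direct sum over all irreducibles V_i) d_i V_i. The irreducible dimensions for Z/3Z x A_4 are 1, 1, 1, 1, 1, 1, 1, 1, 1, 3, 3, 3: 9 irreducibles of dimension 1, each with multiplicity 1; 3 irreducibles of dimension 3, each with multiplicity 3. Total dimension 9*1*1 + 3*3*3 = 36 = |G|.

Proof sketch: General theorem: in the regular representation of a finite group G, each irreducible appears with multiplicity equal to its dimension. Check: dim(rho_reg) = sum d_i^2 = 1 + 1 + 1 + 1 + 1 + 1 + 1 + 1 + 1 + 9 + 9 + 9 = 36 = |G|.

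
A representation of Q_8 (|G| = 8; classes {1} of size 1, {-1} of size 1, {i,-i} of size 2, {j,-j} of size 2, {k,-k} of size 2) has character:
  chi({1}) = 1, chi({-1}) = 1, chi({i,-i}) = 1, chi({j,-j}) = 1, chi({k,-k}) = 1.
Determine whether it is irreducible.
Irreducible: <chi, chi> = 1.

<chi, chi> = (1/|G|) sum_C |C| * |chi(C)|^2 = (1/8)[1*|1|^2 + 1*|1|^2 + 2*|1|^2 + 2*|1|^2 + 2*|1|^2]
  = (1/8)[(1) + (1) + (2) + (2) + (2)] = 8/8 = 1.
A character is irreducible iff <chi, chi> = 1, so this representation is irreducible.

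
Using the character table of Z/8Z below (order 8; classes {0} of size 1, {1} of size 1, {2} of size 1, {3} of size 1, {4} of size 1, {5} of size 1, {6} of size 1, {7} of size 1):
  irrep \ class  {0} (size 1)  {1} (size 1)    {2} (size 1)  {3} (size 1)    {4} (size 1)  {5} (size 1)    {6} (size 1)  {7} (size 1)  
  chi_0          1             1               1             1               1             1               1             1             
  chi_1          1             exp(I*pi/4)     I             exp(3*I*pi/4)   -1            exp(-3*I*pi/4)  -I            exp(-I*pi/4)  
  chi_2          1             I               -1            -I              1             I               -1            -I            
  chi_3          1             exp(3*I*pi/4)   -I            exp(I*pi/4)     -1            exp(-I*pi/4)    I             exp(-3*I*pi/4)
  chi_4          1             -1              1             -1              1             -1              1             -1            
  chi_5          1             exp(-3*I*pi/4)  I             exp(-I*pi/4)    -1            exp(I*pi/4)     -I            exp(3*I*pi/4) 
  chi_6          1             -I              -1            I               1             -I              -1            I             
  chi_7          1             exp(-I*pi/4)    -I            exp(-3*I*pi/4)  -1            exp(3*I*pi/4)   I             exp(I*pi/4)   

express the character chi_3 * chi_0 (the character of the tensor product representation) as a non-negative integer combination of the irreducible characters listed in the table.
chi_3 tensor chi_0 = chi_3 (all other irreducibles have multiplicity 0).

Argument: The character of a tensor product is the pointwise product (chi_3 * chi_0)(C) = chi_3(C) * chi_0(C):
  {0}: (1)*(1), {1}: (exp(3*I*pi/4))*(1), {2}: (-I)*(1), {3}: (exp(I*pi/4))*(1), {4}: (-1)*(1), {5}: (exp(-I*pi/4))*(1), {6}: (I)*(1), {7}: (exp(-3*I*pi/4))*(1)
so (chi_3 * chi_0) takes values
  {0} -> 1, {1} -> exp(3*I*pi/4), {2} -> -I, {3} -> exp(I*pi/4), {4} -> -1, {5} -> exp(-I*pi/4), {6} -> I, {7} -> exp(-3*I*pi/4).
Now take the inner product of this character with each irreducible chi from the table, <chi_3*chi_0, chi> = (1/8) sum_C |C| (chi_3*chi_0)(C) conj(chi(C)):
  <chi_3*chi_0, chi_0> = (1/8)[1*(1)*conj(1) + 1*(exp(3*I*pi/4))*conj(1) + 1*(-I)*conj(1) + 1*(exp(I*pi/4))*conj(1) + 1*(-1)*conj(1) + 1*(exp(-I*pi/4))*conj(1) + 1*(I)*conj(1) + 1*(exp(-3*I*pi/4))*conj(1)]
      = (1/8)[(1) + (exp(3*I*pi/4)) + (-I) + (exp(I*pi/4)) + (-1) + (exp(-I*pi/4)) + (I) + (exp(-3*I*pi/4))] = 0/8 = 0
  <chi_3*chi_0, chi_1> = (1/8)[1*(1)*conj(1) + 1*(exp(3*I*pi/4))*conj(exp(I*pi/4)) + 1*(-I)*conj(I) + 1*(exp(I*pi/4))*conj(exp(3*I*pi/4)) + 1*(-1)*conj(-1) + 1*(exp(-I*pi/4))*conj(exp(-3*I*pi/4)) + 1*(I)*conj(-I) + 1*(exp(-3*I*pi/4))*conj(exp(-I*pi/4))]
      = (1/8)[(1) + (I) + (-1) + (-I) + (1) + (I) + (-1) + (-I)] = 0/8 = 0
  <chi_3*chi_0, chi_2> = (1/8)[1*(1)*conj(1) + 1*(exp(3*I*pi/4))*conj(I) + 1*(-I)*conj(-1) + 1*(exp(I*pi/4))*conj(-I) + 1*(-1)*conj(1) + 1*(exp(-I*pi/4))*conj(I) + 1*(I)*conj(-1) + 1*(exp(-3*I*pi/4))*conj(-I)]
      = (1/8)[(1) + (-exp(-3*I*pi/4)) + (I) + (exp(3*I*pi/4)) + (-1) + (-exp(I*pi/4)) + (-I) + (exp(-I*pi/4))] = 0/8 = 0
  <chi_3*chi_0, chi_3> = (1/8)[1*(1)*conj(1) + 1*(exp(3*I*pi/4))*conj(exp(3*I*pi/4)) + 1*(-I)*conj(-I) + 1*(exp(I*pi/4))*conj(exp(I*pi/4)) + 1*(-1)*conj(-1) + 1*(exp(-I*pi/4))*conj(exp(-I*pi/4)) + 1*(I)*conj(I) + 1*(exp(-3*I*pi/4))*conj(exp(-3*I*pi/4))]
      = (1/8)[(1) + (1) + (1) + (1) + (1) + (1) + (1) + (1)] = 8/8 = 1
  <chi_3*chi_0, chi_4> = (1/8)[1*(1)*conj(1) + 1*(exp(3*I*pi/4))*conj(-1) + 1*(-I)*conj(1) + 1*(exp(I*pi/4))*conj(-1) + 1*(-1)*conj(1) + 1*(exp(-I*pi/4))*conj(-1) + 1*(I)*conj(1) + 1*(exp(-3*I*pi/4))*conj(-1)]
      = (1/8)[(1) + (-exp(3*I*pi/4)) + (-I) + (-exp(I*pi/4)) + (-1) + (-exp(-I*pi/4)) + (I) + (-exp(-3*I*pi/4))] = 0/8 = 0
  <chi_3*chi_0, chi_5> = (1/8)[1*(1)*conj(1) + 1*(exp(3*I*pi/4))*conj(exp(-3*I*pi/4)) + 1*(-I)*conj(I) + 1*(exp(I*pi/4))*conj(exp(-I*pi/4)) + 1*(-1)*conj(-1) + 1*(exp(-I*pi/4))*conj(exp(I*pi/4)) + 1*(I)*conj(-I) + 1*(exp(-3*I*pi/4))*conj(exp(3*I*pi/4))]
      = (1/8)[(1) + (-I) + (-1) + (I) + (1) + (-I) + (-1) + (I)] = 0/8 = 0
  <chi_3*chi_0, chi_6> = (1/8)[1*(1)*conj(1) + 1*(exp(3*I*pi/4))*conj(-I) + 1*(-I)*conj(-1) + 1*(exp(I*pi/4))*conj(I) + 1*(-1)*conj(1) + 1*(exp(-I*pi/4))*conj(-I) + 1*(I)*conj(-1) + 1*(exp(-3*I*pi/4))*conj(I)]
      = (1/8)[(1) + (exp(-3*I*pi/4)) + (I) + (-exp(3*I*pi/4)) + (-1) + (exp(I*pi/4)) + (-I) + (-exp(-I*pi/4))] = 0/8 = 0
  <chi_3*chi_0, chi_7> = (1/8)[1*(1)*conj(1) + 1*(exp(3*I*pi/4))*conj(exp(-I*pi/4)) + 1*(-I)*conj(-I) + 1*(exp(I*pi/4))*conj(exp(-3*I*pi/4)) + 1*(-1)*conj(-1) + 1*(exp(-I*pi/4))*conj(exp(3*I*pi/4)) + 1*(I)*conj(I) + 1*(exp(-3*I*pi/4))*conj(exp(I*pi/4))]
      = (1/8)[(1) + (-1) + (1) + (-1) + (1) + (-1) + (1) + (-1)] = 0/8 = 0
(Exp terms are combined using exp(i*s)*conj(exp(i*t)) = exp(i*(s-t)), and sums of them are collapsed using the identity that for every m > 1 the m distinct m-th roots of unity sum to 0, e.g. 1 + exp(2*I*pi/3) + exp(-2*I*pi/3) = 0.)
Hence the multiplicities are chi_3: 1. Dimension check: dim(chi_3)*dim(chi_0) = 1*1 = 1 and sum (mult * dim) = 1*1 = 1.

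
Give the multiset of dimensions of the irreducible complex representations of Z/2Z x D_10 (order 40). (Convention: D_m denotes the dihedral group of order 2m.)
Dimensions: 1, 1, 1, 1, 1, 1, 1, 1, 2, 2, 2, 2, 2, 2, 2, 2

Reasoning: There are 16 irreducibles (= number of conjugacy classes). Their dimensions d_i satisfy sum d_i^2 = |G| = 40: 1 + 1 + 1 + 1 + 1 + 1 + 1 + 1 + 4 + 4 + 4 + 4 + 4 + 4 + 4 + 4 = 40. (For the product with Z/2Z: each of the 2 1-dim characters of Z/2Z tensors with each irrep of D_10, giving 2 copies of each D_10-dimension.)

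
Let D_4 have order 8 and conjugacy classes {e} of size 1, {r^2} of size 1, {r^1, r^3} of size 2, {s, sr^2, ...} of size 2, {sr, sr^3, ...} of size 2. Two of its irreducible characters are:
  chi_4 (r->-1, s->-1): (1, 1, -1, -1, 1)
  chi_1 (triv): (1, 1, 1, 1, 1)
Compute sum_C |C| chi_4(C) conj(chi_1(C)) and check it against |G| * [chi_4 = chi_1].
Sum = 0; so <chi_4, chi_1> = 0 (distinct irreducibles are orthogonal).

Derivation: Compute term by term over conjugacy classes (|C| * chi_4(C) * conj(chi_1(C))):
  1*(1)*conj(1) + 1*(1)*conj(1) + 2*(-1)*conj(1) + 2*(-1)*conj(1) + 2*(1)*conj(1)
  = (1) + (1) + (-2) + (-2) + (2)
  = 0.
Dividing by |G| = 8 gives 0/8 = 0, matching the row-orthogonality relation <chi_4, chi_1> = [chi_4 = chi_1].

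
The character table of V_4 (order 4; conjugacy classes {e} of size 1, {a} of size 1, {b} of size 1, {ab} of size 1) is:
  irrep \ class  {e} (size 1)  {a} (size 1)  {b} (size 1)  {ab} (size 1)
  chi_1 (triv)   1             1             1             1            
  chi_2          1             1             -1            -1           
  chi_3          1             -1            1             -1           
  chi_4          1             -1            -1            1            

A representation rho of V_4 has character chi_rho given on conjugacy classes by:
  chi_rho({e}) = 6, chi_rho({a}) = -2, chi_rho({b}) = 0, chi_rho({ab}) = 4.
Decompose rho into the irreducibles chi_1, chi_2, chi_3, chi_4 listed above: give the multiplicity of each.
Multiplicities: chi_1: 2, chi_2: 0, chi_3: 1, chi_4: 3.

Reasoning: Use <chi_rho, chi> = (1/|G|) sum_C |C| * chi_rho(C) * conj(chi(C)) with |G| = 4 for each irreducible chi in the table:
  <chi_rho, chi_1> = (1/4)[1*(6)*conj(1) + 1*(-2)*conj(1) + 1*(0)*conj(1) + 1*(4)*conj(1)]
      = (1/4)[(6) + (-2) + (0) + (4)] = 8/4 = 2
  <chi_rho, chi_2> = (1/4)[1*(6)*conj(1) + 1*(-2)*conj(1) + 1*(0)*conj(-1) + 1*(4)*conj(-1)]
      = (1/4)[(6) + (-2) + (0) + (-4)] = 0/4 = 0
  <chi_rho, chi_3> = (1/4)[1*(6)*conj(1) + 1*(-2)*conj(-1) + 1*(0)*conj(1) + 1*(4)*conj(-1)]
      = (1/4)[(6) + (2) + (0) + (-4)] = 4/4 = 1
  <chi_rho, chi_4> = (1/4)[1*(6)*conj(1) + 1*(-2)*conj(-1) + 1*(0)*conj(-1) + 1*(4)*conj(1)]
      = (1/4)[(6) + (2) + (0) + (4)] = 12/4 = 3
Dimension check: dim(rho) = sum (mult * dim) = 2*1 + 0*1 + 1*1 + 3*1 = 6 = chi_rho(e) = 6.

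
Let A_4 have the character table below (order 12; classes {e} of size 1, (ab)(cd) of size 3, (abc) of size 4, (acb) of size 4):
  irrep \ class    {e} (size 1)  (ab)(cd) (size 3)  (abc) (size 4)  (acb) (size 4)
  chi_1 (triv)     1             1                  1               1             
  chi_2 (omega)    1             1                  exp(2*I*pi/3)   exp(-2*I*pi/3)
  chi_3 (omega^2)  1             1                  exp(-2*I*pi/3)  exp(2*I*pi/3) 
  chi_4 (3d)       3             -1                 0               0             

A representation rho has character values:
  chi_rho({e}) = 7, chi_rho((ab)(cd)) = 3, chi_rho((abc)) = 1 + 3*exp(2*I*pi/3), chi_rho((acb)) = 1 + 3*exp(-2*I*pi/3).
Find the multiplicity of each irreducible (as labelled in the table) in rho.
Multiplicities: chi_1: 1, chi_2: 3, chi_3: 0, chi_4: 1.

Proof sketch: Use <chi_rho, chi> = (1/|G|) sum_C |C| * chi_rho(C) * conj(chi(C)) with |G| = 12 for each irreducible chi in the table:
  <chi_rho, chi_1> = (1/12)[1*(7)*conj(1) + 3*(3)*conj(1) + 4*(1 + 3*exp(2*I*pi/3))*conj(1) + 4*(1 + 3*exp(-2*I*pi/3))*conj(1)]
      = (1/12)[(7) + (9) + (4 + 12*exp(2*I*pi/3)) + (4 + 12*exp(-2*I*pi/3))] = 12/12 = 1
  <chi_rho, chi_2> = (1/12)[1*(7)*conj(1) + 3*(3)*conj(1) + 4*(1 + 3*exp(2*I*pi/3))*conj(exp(2*I*pi/3)) + 4*(1 + 3*exp(-2*I*pi/3))*conj(exp(-2*I*pi/3))]
      = (1/12)[(7) + (9) + (12 + 4*exp(-2*I*pi/3)) + (12 + 4*exp(2*I*pi/3))] = 36/12 = 3
  <chi_rho, chi_3> = (1/12)[1*(7)*conj(1) + 3*(3)*conj(1) + 4*(1 + 3*exp(2*I*pi/3))*conj(exp(-2*I*pi/3)) + 4*(1 + 3*exp(-2*I*pi/3))*conj(exp(2*I*pi/3))]
      = (1/12)[(7) + (9) + (12*exp(-2*I*pi/3) + 4*exp(2*I*pi/3)) + (4*exp(-2*I*pi/3) + 12*exp(2*I*pi/3))] = 0/12 = 0
  <chi_rho, chi_4> = (1/12)[1*(7)*conj(3) + 3*(3)*conj(-1) + 4*(1 + 3*exp(2*I*pi/3))*conj(0) + 4*(1 + 3*exp(-2*I*pi/3))*conj(0)]
      = (1/12)[(21) + (-9) + (0) + (0)] = 12/12 = 1
(Exp terms are combined using exp(i*s)*conj(exp(i*t)) = exp(i*(s-t)), and sums of them are collapsed using the identity that for every m > 1 the m distinct m-th roots of unity sum to 0, e.g. 1 + exp(2*I*pi/3) + exp(-2*I*pi/3) = 0.)
Dimension check: dim(rho) = sum (mult * dim) = 1*1 + 3*1 + 0*1 + 1*3 = 7 = chi_rho(e) = 7.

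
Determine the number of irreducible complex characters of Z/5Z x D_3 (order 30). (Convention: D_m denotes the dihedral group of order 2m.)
15

Working: The number of irreducible complex representations of a finite group equals its number of conjugacy classes. For a direct product, #classes(G x H) = #classes(G) * #classes(H). Z/5Z has 5 classes (abelian), D_3 has 3 classes, so 5 * 3 = 15, so Z/5Z x D_3 (order 30) has exactly 15 irreducible complex representations.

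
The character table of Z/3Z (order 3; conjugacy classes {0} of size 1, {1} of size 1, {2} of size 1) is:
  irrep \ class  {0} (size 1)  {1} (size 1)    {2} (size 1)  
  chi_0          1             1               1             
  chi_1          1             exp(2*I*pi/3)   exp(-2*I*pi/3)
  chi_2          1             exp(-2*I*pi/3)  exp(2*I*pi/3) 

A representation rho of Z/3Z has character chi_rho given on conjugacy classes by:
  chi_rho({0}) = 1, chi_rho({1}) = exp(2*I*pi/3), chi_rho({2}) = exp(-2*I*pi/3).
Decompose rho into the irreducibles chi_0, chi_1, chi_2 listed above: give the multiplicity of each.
Multiplicities: chi_0: 0, chi_1: 1, chi_2: 0.

Solution. Use <chi_rho, chi> = (1/|G|) sum_C |C| * chi_rho(C) * conj(chi(C)) with |G| = 3 for each irreducible chi in the table:
  <chi_rho, chi_0> = (1/3)[1*(1)*conj(1) + 1*(exp(2*I*pi/3))*conj(1) + 1*(exp(-2*I*pi/3))*conj(1)]
      = (1/3)[(1) + (exp(2*I*pi/3)) + (exp(-2*I*pi/3))] = 0/3 = 0
  <chi_rho, chi_1> = (1/3)[1*(1)*conj(1) + 1*(exp(2*I*pi/3))*conj(exp(2*I*pi/3)) + 1*(exp(-2*I*pi/3))*conj(exp(-2*I*pi/3))]
      = (1/3)[(1) + (1) + (1)] = 3/3 = 1
  <chi_rho, chi_2> = (1/3)[1*(1)*conj(1) + 1*(exp(2*I*pi/3))*conj(exp(-2*I*pi/3)) + 1*(exp(-2*I*pi/3))*conj(exp(2*I*pi/3))]
      = (1/3)[(1) + (exp(-2*I*pi/3)) + (exp(2*I*pi/3))] = 0/3 = 0
(Exp terms are combined using exp(i*s)*conj(exp(i*t)) = exp(i*(s-t)), and sums of them are collapsed using the identity that for every m > 1 the m distinct m-th roots of unity sum to 0, e.g. 1 + exp(2*I*pi/3) + exp(-2*I*pi/3) = 0.)
Dimension check: dim(rho) = sum (mult * dim) = 0*1 + 1*1 + 0*1 = 1 = chi_rho(e) = 1.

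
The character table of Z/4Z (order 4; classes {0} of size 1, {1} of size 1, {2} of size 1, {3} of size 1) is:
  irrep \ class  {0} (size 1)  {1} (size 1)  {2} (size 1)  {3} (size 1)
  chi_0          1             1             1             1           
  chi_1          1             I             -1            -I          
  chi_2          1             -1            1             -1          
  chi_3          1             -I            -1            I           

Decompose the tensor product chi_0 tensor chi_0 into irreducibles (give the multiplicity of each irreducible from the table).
chi_0 tensor chi_0 = chi_0 (all other irreducibles have multiplicity 0).

Working: The character of a tensor product is the pointwise product (chi_0 * chi_0)(C) = chi_0(C) * chi_0(C):
  {0}: (1)*(1), {1}: (1)*(1), {2}: (1)*(1), {3}: (1)*(1)
so (chi_0 * chi_0) takes values
  {0} -> 1, {1} -> 1, {2} -> 1, {3} -> 1.
Now take the inner product of this character with each irreducible chi from the table, <chi_0*chi_0, chi> = (1/4) sum_C |C| (chi_0*chi_0)(C) conj(chi(C)):
  <chi_0*chi_0, chi_0> = (1/4)[1*(1)*conj(1) + 1*(1)*conj(1) + 1*(1)*conj(1) + 1*(1)*conj(1)]
      = (1/4)[(1) + (1) + (1) + (1)] = 4/4 = 1
  <chi_0*chi_0, chi_1> = (1/4)[1*(1)*conj(1) + 1*(1)*conj(I) + 1*(1)*conj(-1) + 1*(1)*conj(-I)]
      = (1/4)[(1) + (-I) + (-1) + (I)] = 0/4 = 0
  <chi_0*chi_0, chi_2> = (1/4)[1*(1)*conj(1) + 1*(1)*conj(-1) + 1*(1)*conj(1) + 1*(1)*conj(-1)]
      = (1/4)[(1) + (-1) + (1) + (-1)] = 0/4 = 0
  <chi_0*chi_0, chi_3> = (1/4)[1*(1)*conj(1) + 1*(1)*conj(-I) + 1*(1)*conj(-1) + 1*(1)*conj(I)]
      = (1/4)[(1) + (I) + (-1) + (-I)] = 0/4 = 0
(Exp terms are combined using exp(i*s)*conj(exp(i*t)) = exp(i*(s-t)), and sums of them are collapsed using the identity that for every m > 1 the m distinct m-th roots of unity sum to 0, e.g. 1 + exp(2*I*pi/3) + exp(-2*I*pi/3) = 0.)
Hence the multiplicities are chi_0: 1. Dimension check: dim(chi_0)*dim(chi_0) = 1*1 = 1 and sum (mult * dim) = 1*1 = 1.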